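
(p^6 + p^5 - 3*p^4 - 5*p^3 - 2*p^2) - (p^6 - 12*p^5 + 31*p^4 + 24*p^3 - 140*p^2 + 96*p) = 13*p^5 - 34*p^4 - 29*p^3 + 138*p^2 - 96*p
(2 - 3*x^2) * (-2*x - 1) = 6*x^3 + 3*x^2 - 4*x - 2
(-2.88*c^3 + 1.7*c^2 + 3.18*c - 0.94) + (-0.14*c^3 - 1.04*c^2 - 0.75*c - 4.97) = -3.02*c^3 + 0.66*c^2 + 2.43*c - 5.91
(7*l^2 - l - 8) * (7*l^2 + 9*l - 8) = 49*l^4 + 56*l^3 - 121*l^2 - 64*l + 64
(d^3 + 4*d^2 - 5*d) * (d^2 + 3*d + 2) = d^5 + 7*d^4 + 9*d^3 - 7*d^2 - 10*d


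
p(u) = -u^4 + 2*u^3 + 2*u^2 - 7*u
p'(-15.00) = 14783.00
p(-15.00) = -56820.00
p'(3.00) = -49.00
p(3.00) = -30.00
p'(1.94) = -5.86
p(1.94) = -5.61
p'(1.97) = -6.42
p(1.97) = -5.80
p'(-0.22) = -7.55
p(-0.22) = 1.61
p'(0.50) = -4.00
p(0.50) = -2.81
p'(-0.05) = -7.18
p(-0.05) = 0.35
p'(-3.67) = 256.86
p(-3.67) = -227.65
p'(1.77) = -3.30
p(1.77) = -4.85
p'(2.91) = -43.12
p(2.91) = -25.86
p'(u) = -4*u^3 + 6*u^2 + 4*u - 7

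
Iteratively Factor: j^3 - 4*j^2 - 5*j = (j)*(j^2 - 4*j - 5) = j*(j + 1)*(j - 5)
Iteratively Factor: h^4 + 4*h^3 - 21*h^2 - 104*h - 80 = (h + 1)*(h^3 + 3*h^2 - 24*h - 80) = (h + 1)*(h + 4)*(h^2 - h - 20) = (h + 1)*(h + 4)^2*(h - 5)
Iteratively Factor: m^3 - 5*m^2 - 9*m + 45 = (m + 3)*(m^2 - 8*m + 15) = (m - 3)*(m + 3)*(m - 5)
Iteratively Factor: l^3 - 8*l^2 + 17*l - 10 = (l - 5)*(l^2 - 3*l + 2) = (l - 5)*(l - 1)*(l - 2)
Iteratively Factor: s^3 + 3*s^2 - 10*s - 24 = (s + 4)*(s^2 - s - 6) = (s + 2)*(s + 4)*(s - 3)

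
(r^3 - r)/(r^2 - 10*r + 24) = (r^3 - r)/(r^2 - 10*r + 24)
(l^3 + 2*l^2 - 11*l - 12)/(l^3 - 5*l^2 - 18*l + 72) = (l + 1)/(l - 6)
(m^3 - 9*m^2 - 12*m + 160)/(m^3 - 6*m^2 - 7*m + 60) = (m^2 - 4*m - 32)/(m^2 - m - 12)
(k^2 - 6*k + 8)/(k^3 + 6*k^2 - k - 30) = (k - 4)/(k^2 + 8*k + 15)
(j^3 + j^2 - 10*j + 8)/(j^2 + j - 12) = (j^2 - 3*j + 2)/(j - 3)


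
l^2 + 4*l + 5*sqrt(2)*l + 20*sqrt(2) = (l + 4)*(l + 5*sqrt(2))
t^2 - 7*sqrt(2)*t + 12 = (t - 6*sqrt(2))*(t - sqrt(2))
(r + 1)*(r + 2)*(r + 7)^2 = r^4 + 17*r^3 + 93*r^2 + 175*r + 98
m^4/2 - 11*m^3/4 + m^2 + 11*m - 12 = (m/2 + 1)*(m - 4)*(m - 2)*(m - 3/2)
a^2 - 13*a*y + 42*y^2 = (a - 7*y)*(a - 6*y)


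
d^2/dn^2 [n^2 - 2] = 2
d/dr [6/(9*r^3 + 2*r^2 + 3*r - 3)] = 6*(-27*r^2 - 4*r - 3)/(9*r^3 + 2*r^2 + 3*r - 3)^2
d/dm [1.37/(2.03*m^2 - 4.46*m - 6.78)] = (6.1102 - 5.5622*m)/(-2.03*m^2 + 4.46*m + 6.78)^2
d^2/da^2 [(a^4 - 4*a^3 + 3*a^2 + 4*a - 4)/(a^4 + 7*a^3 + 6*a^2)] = 2*(-11*a^4 + 24*a^3 + 120*a^2 + 96*a - 432)/(a^4*(a^3 + 18*a^2 + 108*a + 216))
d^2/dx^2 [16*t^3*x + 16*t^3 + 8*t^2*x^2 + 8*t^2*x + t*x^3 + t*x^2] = 2*t*(8*t + 3*x + 1)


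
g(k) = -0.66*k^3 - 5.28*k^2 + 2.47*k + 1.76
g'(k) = -1.98*k^2 - 10.56*k + 2.47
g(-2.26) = -23.17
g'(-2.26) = 16.22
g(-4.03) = -50.75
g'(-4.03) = 12.87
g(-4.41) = -55.21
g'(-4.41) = 10.53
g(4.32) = -139.32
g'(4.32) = -80.10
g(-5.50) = -61.74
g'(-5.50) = 0.66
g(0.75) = 0.36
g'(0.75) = -6.56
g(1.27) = -4.97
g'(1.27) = -14.13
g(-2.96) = -34.70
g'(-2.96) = 16.38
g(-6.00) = -60.58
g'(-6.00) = -5.45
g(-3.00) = -35.35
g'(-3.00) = 16.33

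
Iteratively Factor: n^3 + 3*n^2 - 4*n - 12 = (n + 2)*(n^2 + n - 6) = (n + 2)*(n + 3)*(n - 2)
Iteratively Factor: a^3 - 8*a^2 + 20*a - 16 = (a - 2)*(a^2 - 6*a + 8) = (a - 2)^2*(a - 4)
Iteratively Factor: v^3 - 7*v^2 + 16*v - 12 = (v - 3)*(v^2 - 4*v + 4) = (v - 3)*(v - 2)*(v - 2)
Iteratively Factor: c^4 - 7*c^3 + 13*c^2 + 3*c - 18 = (c - 3)*(c^3 - 4*c^2 + c + 6) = (c - 3)*(c - 2)*(c^2 - 2*c - 3) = (c - 3)*(c - 2)*(c + 1)*(c - 3)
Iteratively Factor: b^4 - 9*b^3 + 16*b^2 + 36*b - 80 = (b + 2)*(b^3 - 11*b^2 + 38*b - 40) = (b - 2)*(b + 2)*(b^2 - 9*b + 20) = (b - 5)*(b - 2)*(b + 2)*(b - 4)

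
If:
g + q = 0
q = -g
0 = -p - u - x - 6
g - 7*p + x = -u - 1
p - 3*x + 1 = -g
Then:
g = 8*x/3 - 1/3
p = x/3 - 2/3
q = 1/3 - 8*x/3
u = -4*x/3 - 16/3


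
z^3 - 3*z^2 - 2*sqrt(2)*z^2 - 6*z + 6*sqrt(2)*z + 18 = (z - 3)*(z - 3*sqrt(2))*(z + sqrt(2))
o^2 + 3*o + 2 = (o + 1)*(o + 2)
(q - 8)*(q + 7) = q^2 - q - 56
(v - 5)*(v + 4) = v^2 - v - 20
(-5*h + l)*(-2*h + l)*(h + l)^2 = 10*h^4 + 13*h^3*l - 3*h^2*l^2 - 5*h*l^3 + l^4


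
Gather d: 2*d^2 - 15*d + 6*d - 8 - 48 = 2*d^2 - 9*d - 56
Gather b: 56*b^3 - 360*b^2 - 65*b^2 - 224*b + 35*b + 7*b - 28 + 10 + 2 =56*b^3 - 425*b^2 - 182*b - 16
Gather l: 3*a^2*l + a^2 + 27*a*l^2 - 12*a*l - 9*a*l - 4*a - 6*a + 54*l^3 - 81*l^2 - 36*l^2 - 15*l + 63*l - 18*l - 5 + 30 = a^2 - 10*a + 54*l^3 + l^2*(27*a - 117) + l*(3*a^2 - 21*a + 30) + 25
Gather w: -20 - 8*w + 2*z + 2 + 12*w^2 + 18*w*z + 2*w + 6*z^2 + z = 12*w^2 + w*(18*z - 6) + 6*z^2 + 3*z - 18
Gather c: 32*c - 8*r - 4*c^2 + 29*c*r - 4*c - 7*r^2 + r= -4*c^2 + c*(29*r + 28) - 7*r^2 - 7*r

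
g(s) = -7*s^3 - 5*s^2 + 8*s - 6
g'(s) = -21*s^2 - 10*s + 8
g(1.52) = -29.97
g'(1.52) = -55.72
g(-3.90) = 301.98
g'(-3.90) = -272.41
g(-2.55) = 57.16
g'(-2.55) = -103.05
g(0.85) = -7.11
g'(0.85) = -15.67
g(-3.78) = 270.39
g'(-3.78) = -254.26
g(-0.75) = -11.86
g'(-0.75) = 3.69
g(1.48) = -27.80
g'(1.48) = -52.80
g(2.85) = -185.86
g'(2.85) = -191.07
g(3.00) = -216.00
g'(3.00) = -211.00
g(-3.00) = 114.00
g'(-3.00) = -151.00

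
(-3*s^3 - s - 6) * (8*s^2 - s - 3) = -24*s^5 + 3*s^4 + s^3 - 47*s^2 + 9*s + 18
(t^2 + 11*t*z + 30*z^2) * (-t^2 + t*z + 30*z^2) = -t^4 - 10*t^3*z + 11*t^2*z^2 + 360*t*z^3 + 900*z^4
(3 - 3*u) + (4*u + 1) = u + 4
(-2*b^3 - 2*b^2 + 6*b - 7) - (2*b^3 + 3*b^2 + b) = -4*b^3 - 5*b^2 + 5*b - 7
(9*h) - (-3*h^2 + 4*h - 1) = 3*h^2 + 5*h + 1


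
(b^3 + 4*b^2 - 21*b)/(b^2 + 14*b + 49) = b*(b - 3)/(b + 7)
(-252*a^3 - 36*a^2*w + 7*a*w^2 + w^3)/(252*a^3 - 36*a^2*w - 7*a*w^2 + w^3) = (7*a + w)/(-7*a + w)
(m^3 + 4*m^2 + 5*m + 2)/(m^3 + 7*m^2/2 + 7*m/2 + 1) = 2*(m + 1)/(2*m + 1)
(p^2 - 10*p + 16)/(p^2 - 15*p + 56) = (p - 2)/(p - 7)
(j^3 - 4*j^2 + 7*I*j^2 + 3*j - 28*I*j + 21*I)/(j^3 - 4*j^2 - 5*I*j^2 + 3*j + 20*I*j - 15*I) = (j + 7*I)/(j - 5*I)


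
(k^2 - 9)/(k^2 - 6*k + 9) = (k + 3)/(k - 3)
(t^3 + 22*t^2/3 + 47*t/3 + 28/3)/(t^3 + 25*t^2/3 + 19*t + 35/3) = (t + 4)/(t + 5)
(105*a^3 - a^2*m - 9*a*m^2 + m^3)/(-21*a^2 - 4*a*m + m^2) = -5*a + m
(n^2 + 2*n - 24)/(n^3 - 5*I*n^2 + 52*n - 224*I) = (n^2 + 2*n - 24)/(n^3 - 5*I*n^2 + 52*n - 224*I)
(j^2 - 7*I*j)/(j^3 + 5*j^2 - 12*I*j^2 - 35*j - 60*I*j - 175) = j/(j^2 + 5*j*(1 - I) - 25*I)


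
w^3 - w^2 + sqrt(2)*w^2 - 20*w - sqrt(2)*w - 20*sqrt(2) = (w - 5)*(w + 4)*(w + sqrt(2))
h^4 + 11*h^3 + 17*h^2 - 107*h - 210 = (h - 3)*(h + 2)*(h + 5)*(h + 7)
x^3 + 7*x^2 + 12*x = x*(x + 3)*(x + 4)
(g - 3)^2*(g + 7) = g^3 + g^2 - 33*g + 63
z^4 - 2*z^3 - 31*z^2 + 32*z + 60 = (z - 6)*(z - 2)*(z + 1)*(z + 5)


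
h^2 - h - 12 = (h - 4)*(h + 3)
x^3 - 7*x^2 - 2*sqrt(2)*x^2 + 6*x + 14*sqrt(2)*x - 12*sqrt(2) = (x - 6)*(x - 1)*(x - 2*sqrt(2))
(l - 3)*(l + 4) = l^2 + l - 12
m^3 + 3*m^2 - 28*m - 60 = (m - 5)*(m + 2)*(m + 6)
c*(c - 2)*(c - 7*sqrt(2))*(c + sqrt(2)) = c^4 - 6*sqrt(2)*c^3 - 2*c^3 - 14*c^2 + 12*sqrt(2)*c^2 + 28*c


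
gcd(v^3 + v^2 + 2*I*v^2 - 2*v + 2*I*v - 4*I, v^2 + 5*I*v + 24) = 1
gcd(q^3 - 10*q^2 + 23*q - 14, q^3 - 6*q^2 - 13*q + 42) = q^2 - 9*q + 14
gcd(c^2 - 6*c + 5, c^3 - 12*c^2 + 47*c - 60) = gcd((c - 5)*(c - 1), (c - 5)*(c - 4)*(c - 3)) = c - 5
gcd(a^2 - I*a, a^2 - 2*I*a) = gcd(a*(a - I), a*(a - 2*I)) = a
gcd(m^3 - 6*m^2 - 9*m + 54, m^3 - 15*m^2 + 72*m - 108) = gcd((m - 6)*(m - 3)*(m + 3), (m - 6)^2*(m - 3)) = m^2 - 9*m + 18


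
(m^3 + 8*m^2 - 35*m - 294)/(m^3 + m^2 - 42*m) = (m + 7)/m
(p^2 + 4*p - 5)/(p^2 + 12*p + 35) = (p - 1)/(p + 7)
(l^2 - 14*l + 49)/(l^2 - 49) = (l - 7)/(l + 7)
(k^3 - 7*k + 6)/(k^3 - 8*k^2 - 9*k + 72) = (k^2 - 3*k + 2)/(k^2 - 11*k + 24)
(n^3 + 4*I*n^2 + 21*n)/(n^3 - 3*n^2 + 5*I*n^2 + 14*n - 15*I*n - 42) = n*(n - 3*I)/(n^2 - n*(3 + 2*I) + 6*I)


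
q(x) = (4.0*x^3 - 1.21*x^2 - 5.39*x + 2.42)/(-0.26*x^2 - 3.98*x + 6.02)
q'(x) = (0.52*x + 3.98)*(4.0*x^3 - 1.21*x^2 - 5.39*x + 2.42)/(-0.26*x^2 - 3.98*x + 6.02)^2 + (12.0*x^2 - 2.42*x - 5.39)/(-0.26*x^2 - 3.98*x + 6.02) = (-1.04*x^4 - 31.84*x^3 + 75.6544*x^2 - 13.31*x - 22.8162)/(0.0676*x^4 + 2.0696*x^3 + 12.71*x^2 - 47.9192*x + 36.2404)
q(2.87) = -9.48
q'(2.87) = -4.59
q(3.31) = -11.64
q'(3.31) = -5.17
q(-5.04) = -26.35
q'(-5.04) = 14.16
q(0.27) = 0.19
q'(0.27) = -0.89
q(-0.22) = 0.51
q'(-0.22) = -0.34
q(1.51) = -9.09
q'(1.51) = 42.88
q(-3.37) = -8.87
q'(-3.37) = 7.24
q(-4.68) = -21.57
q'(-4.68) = 12.42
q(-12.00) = -429.57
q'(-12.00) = 166.61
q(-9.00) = -142.59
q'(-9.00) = 52.37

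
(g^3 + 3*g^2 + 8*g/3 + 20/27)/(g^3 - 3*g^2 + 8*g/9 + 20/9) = (9*g^2 + 21*g + 10)/(3*(3*g^2 - 11*g + 10))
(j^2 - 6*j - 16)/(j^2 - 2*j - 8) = (j - 8)/(j - 4)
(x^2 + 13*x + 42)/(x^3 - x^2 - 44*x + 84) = (x + 6)/(x^2 - 8*x + 12)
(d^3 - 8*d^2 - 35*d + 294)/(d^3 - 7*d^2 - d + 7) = (d^2 - d - 42)/(d^2 - 1)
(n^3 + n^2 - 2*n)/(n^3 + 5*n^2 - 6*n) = (n + 2)/(n + 6)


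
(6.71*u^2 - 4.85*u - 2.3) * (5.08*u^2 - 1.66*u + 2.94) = 34.0868*u^4 - 35.7766*u^3 + 16.0944*u^2 - 10.441*u - 6.762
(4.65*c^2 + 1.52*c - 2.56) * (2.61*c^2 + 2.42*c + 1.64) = 12.1365*c^4 + 15.2202*c^3 + 4.6228*c^2 - 3.7024*c - 4.1984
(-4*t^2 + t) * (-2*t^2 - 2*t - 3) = 8*t^4 + 6*t^3 + 10*t^2 - 3*t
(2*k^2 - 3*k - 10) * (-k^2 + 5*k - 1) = -2*k^4 + 13*k^3 - 7*k^2 - 47*k + 10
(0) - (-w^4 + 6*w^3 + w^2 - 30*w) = w^4 - 6*w^3 - w^2 + 30*w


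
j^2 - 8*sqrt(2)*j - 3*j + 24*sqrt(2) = (j - 3)*(j - 8*sqrt(2))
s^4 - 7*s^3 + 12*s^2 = s^2*(s - 4)*(s - 3)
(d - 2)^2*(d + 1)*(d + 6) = d^4 + 3*d^3 - 18*d^2 + 4*d + 24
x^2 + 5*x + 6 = (x + 2)*(x + 3)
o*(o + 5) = o^2 + 5*o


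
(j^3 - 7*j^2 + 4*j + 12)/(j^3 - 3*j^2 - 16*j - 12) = (j - 2)/(j + 2)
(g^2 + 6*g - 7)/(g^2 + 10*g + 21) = (g - 1)/(g + 3)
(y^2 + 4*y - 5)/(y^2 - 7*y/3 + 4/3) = 3*(y + 5)/(3*y - 4)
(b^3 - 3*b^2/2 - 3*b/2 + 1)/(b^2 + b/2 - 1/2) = b - 2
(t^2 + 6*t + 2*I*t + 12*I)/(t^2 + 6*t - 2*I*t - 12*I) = (t + 2*I)/(t - 2*I)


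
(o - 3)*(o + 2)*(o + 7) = o^3 + 6*o^2 - 13*o - 42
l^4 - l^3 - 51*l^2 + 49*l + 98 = (l - 7)*(l - 2)*(l + 1)*(l + 7)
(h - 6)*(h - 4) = h^2 - 10*h + 24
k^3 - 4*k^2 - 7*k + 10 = (k - 5)*(k - 1)*(k + 2)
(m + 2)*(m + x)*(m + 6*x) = m^3 + 7*m^2*x + 2*m^2 + 6*m*x^2 + 14*m*x + 12*x^2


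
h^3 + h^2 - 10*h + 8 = (h - 2)*(h - 1)*(h + 4)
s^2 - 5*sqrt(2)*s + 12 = (s - 3*sqrt(2))*(s - 2*sqrt(2))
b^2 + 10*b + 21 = (b + 3)*(b + 7)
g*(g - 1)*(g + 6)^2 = g^4 + 11*g^3 + 24*g^2 - 36*g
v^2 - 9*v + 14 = (v - 7)*(v - 2)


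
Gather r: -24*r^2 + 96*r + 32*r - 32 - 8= -24*r^2 + 128*r - 40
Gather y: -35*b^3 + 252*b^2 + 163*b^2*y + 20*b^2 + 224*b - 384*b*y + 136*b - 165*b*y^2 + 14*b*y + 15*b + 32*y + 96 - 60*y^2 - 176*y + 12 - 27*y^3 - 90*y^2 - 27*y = -35*b^3 + 272*b^2 + 375*b - 27*y^3 + y^2*(-165*b - 150) + y*(163*b^2 - 370*b - 171) + 108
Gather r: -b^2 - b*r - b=-b^2 - b*r - b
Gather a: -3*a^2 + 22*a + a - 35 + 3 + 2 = -3*a^2 + 23*a - 30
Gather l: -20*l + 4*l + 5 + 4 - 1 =8 - 16*l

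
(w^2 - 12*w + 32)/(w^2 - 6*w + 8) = (w - 8)/(w - 2)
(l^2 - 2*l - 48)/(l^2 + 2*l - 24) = (l - 8)/(l - 4)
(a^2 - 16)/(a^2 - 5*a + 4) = (a + 4)/(a - 1)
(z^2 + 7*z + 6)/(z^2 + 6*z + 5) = (z + 6)/(z + 5)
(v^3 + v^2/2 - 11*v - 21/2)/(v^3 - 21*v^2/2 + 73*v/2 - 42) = (v^2 + 4*v + 3)/(v^2 - 7*v + 12)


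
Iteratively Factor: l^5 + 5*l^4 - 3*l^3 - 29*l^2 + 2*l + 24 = (l + 3)*(l^4 + 2*l^3 - 9*l^2 - 2*l + 8) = (l - 2)*(l + 3)*(l^3 + 4*l^2 - l - 4) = (l - 2)*(l + 3)*(l + 4)*(l^2 - 1) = (l - 2)*(l - 1)*(l + 3)*(l + 4)*(l + 1)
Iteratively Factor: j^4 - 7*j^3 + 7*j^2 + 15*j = (j - 3)*(j^3 - 4*j^2 - 5*j) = (j - 5)*(j - 3)*(j^2 + j) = (j - 5)*(j - 3)*(j + 1)*(j)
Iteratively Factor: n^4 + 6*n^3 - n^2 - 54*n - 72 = (n + 4)*(n^3 + 2*n^2 - 9*n - 18) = (n - 3)*(n + 4)*(n^2 + 5*n + 6) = (n - 3)*(n + 2)*(n + 4)*(n + 3)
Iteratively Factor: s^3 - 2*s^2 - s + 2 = (s - 2)*(s^2 - 1) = (s - 2)*(s + 1)*(s - 1)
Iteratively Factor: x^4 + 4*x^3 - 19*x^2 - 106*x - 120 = (x + 3)*(x^3 + x^2 - 22*x - 40) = (x + 2)*(x + 3)*(x^2 - x - 20) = (x - 5)*(x + 2)*(x + 3)*(x + 4)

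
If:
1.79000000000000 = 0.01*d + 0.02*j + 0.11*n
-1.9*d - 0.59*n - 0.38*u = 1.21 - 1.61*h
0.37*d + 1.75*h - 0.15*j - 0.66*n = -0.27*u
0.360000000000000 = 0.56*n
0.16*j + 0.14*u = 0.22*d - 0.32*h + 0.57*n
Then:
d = 24.30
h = 12.59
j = 73.81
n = 0.64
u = -72.34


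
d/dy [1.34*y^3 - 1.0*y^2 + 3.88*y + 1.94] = 4.02*y^2 - 2.0*y + 3.88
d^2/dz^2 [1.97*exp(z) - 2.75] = 1.97*exp(z)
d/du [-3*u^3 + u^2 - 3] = u*(2 - 9*u)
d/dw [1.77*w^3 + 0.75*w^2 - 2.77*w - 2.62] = 5.31*w^2 + 1.5*w - 2.77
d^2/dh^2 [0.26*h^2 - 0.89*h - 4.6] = 0.520000000000000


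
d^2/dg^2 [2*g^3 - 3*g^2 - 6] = 12*g - 6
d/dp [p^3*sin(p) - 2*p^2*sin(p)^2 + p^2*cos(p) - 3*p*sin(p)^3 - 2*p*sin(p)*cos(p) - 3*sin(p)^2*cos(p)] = p^3*cos(p) + 2*p^2*sin(p) - 2*p^2*sin(2*p) - p*cos(p)/4 + 9*p*cos(3*p)/4 - 2*p - 3*sin(p)/2 - sin(2*p) - 3*sin(3*p)/2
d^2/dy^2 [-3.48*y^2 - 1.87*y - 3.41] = -6.96000000000000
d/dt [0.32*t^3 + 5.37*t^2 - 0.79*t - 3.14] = 0.96*t^2 + 10.74*t - 0.79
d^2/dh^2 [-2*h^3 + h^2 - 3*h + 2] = 2 - 12*h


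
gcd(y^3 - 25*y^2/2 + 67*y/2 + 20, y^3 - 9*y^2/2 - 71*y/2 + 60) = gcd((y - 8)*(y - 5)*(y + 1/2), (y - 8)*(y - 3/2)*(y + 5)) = y - 8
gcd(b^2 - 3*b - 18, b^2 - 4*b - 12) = b - 6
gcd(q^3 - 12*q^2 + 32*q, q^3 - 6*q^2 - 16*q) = q^2 - 8*q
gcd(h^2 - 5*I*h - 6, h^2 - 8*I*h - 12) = h - 2*I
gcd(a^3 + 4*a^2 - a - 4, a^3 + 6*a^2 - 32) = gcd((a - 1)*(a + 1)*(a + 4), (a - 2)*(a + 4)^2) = a + 4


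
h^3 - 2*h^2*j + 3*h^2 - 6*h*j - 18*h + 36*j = (h - 3)*(h + 6)*(h - 2*j)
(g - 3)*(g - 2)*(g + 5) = g^3 - 19*g + 30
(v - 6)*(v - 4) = v^2 - 10*v + 24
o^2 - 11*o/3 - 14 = (o - 6)*(o + 7/3)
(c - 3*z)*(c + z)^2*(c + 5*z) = c^4 + 4*c^3*z - 10*c^2*z^2 - 28*c*z^3 - 15*z^4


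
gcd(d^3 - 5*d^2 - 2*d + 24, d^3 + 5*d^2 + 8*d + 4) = d + 2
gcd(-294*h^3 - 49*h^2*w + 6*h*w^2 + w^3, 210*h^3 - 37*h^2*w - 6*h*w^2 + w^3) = -42*h^2 - h*w + w^2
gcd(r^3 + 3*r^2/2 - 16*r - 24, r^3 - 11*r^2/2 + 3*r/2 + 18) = r^2 - 5*r/2 - 6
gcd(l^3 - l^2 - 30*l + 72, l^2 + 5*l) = 1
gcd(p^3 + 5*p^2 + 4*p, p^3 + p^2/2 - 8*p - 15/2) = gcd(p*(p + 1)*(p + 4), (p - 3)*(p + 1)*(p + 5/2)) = p + 1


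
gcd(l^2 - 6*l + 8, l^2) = 1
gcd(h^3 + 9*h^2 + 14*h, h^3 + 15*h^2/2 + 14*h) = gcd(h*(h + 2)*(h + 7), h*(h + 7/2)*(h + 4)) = h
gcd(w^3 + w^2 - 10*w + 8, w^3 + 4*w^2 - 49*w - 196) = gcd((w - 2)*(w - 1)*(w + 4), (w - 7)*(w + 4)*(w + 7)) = w + 4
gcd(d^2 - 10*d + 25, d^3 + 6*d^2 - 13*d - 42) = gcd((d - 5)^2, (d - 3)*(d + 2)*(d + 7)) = 1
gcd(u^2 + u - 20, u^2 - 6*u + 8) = u - 4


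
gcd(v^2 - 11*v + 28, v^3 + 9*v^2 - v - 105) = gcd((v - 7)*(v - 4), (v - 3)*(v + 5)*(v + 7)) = 1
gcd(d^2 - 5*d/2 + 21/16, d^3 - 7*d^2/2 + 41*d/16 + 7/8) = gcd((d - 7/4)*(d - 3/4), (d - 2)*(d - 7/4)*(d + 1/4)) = d - 7/4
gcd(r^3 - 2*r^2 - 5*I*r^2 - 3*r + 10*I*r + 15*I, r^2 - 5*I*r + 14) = 1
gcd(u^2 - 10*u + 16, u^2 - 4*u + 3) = 1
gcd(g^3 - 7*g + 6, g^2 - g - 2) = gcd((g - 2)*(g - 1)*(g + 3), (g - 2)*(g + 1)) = g - 2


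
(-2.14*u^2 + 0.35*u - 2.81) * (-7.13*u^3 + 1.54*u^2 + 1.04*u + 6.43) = 15.2582*u^5 - 5.7911*u^4 + 18.3487*u^3 - 17.7236*u^2 - 0.6719*u - 18.0683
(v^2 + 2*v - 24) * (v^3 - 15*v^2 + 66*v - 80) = v^5 - 13*v^4 + 12*v^3 + 412*v^2 - 1744*v + 1920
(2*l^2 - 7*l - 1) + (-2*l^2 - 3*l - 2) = -10*l - 3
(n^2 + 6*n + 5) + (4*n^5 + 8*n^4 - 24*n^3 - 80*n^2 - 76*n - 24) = 4*n^5 + 8*n^4 - 24*n^3 - 79*n^2 - 70*n - 19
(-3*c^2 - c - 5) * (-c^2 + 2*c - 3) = 3*c^4 - 5*c^3 + 12*c^2 - 7*c + 15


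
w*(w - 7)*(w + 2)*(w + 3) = w^4 - 2*w^3 - 29*w^2 - 42*w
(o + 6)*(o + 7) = o^2 + 13*o + 42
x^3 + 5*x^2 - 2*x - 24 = (x - 2)*(x + 3)*(x + 4)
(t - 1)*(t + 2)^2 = t^3 + 3*t^2 - 4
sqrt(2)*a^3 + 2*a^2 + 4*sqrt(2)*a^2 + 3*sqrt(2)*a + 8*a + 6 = (a + 3)*(a + sqrt(2))*(sqrt(2)*a + sqrt(2))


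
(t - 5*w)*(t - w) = t^2 - 6*t*w + 5*w^2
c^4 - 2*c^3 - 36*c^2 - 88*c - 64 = (c - 8)*(c + 2)^3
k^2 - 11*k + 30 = (k - 6)*(k - 5)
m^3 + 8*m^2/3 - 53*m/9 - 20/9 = (m - 5/3)*(m + 1/3)*(m + 4)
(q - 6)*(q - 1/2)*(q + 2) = q^3 - 9*q^2/2 - 10*q + 6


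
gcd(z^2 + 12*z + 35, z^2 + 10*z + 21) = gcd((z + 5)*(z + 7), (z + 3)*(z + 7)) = z + 7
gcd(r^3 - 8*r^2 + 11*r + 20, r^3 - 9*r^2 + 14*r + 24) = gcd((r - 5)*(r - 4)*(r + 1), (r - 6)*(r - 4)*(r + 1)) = r^2 - 3*r - 4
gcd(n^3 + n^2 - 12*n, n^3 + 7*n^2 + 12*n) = n^2 + 4*n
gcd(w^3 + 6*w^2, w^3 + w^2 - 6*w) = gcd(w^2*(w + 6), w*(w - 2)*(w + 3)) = w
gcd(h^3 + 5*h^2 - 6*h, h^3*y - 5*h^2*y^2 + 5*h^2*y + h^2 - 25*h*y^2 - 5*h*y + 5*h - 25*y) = 1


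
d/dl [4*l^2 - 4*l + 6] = 8*l - 4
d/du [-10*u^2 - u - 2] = -20*u - 1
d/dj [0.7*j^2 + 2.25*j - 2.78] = 1.4*j + 2.25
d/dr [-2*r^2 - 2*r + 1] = -4*r - 2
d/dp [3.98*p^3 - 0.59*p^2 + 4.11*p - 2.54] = 11.94*p^2 - 1.18*p + 4.11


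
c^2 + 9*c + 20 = (c + 4)*(c + 5)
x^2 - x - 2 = (x - 2)*(x + 1)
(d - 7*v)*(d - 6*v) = d^2 - 13*d*v + 42*v^2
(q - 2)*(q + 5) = q^2 + 3*q - 10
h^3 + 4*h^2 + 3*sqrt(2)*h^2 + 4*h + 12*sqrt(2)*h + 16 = (h + 4)*(h + sqrt(2))*(h + 2*sqrt(2))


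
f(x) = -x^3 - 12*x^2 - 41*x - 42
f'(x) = -3*x^2 - 24*x - 41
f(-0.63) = -20.68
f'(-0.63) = -27.07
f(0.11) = -46.66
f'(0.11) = -43.68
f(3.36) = -353.17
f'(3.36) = -155.51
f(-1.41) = -5.24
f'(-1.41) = -13.12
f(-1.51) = -4.01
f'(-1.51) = -11.60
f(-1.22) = -8.02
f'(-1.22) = -16.19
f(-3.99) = -5.93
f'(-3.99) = 7.00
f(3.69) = -406.93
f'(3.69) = -170.41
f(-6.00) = -12.00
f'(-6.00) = -5.00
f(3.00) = -300.00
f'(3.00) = -140.00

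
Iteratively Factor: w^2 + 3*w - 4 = (w + 4)*(w - 1)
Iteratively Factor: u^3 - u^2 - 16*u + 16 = (u + 4)*(u^2 - 5*u + 4) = (u - 4)*(u + 4)*(u - 1)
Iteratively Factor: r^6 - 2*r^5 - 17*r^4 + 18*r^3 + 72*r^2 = (r - 3)*(r^5 + r^4 - 14*r^3 - 24*r^2) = (r - 3)*(r + 3)*(r^4 - 2*r^3 - 8*r^2) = r*(r - 3)*(r + 3)*(r^3 - 2*r^2 - 8*r) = r*(r - 4)*(r - 3)*(r + 3)*(r^2 + 2*r) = r^2*(r - 4)*(r - 3)*(r + 3)*(r + 2)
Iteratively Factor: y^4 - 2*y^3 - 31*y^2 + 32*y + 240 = (y - 5)*(y^3 + 3*y^2 - 16*y - 48) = (y - 5)*(y + 4)*(y^2 - y - 12) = (y - 5)*(y - 4)*(y + 4)*(y + 3)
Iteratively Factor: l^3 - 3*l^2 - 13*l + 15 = (l - 5)*(l^2 + 2*l - 3) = (l - 5)*(l - 1)*(l + 3)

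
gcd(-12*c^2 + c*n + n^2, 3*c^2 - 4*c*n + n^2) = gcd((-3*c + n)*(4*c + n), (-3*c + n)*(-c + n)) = 3*c - n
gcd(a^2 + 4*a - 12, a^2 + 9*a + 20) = 1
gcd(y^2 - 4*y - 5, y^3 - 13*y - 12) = y + 1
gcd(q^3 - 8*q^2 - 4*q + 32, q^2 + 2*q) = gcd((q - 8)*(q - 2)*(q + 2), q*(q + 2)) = q + 2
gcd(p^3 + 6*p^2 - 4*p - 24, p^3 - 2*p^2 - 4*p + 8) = p^2 - 4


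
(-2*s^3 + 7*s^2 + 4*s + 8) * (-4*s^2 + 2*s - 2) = 8*s^5 - 32*s^4 + 2*s^3 - 38*s^2 + 8*s - 16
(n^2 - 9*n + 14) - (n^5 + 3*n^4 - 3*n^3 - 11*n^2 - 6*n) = -n^5 - 3*n^4 + 3*n^3 + 12*n^2 - 3*n + 14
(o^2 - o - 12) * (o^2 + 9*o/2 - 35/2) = o^4 + 7*o^3/2 - 34*o^2 - 73*o/2 + 210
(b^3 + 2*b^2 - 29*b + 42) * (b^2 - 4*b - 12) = b^5 - 2*b^4 - 49*b^3 + 134*b^2 + 180*b - 504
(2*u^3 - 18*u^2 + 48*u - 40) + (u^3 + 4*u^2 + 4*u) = 3*u^3 - 14*u^2 + 52*u - 40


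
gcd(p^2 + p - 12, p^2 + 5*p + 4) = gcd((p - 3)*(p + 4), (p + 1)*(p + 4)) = p + 4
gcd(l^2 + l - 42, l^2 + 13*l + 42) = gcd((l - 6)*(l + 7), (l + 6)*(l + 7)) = l + 7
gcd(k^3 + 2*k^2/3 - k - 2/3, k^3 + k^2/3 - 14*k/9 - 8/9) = k^2 + 5*k/3 + 2/3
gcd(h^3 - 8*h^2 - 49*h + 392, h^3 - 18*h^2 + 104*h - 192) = h - 8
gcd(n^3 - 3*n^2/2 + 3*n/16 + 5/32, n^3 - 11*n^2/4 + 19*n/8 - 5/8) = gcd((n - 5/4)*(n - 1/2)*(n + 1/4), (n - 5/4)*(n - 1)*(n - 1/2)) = n^2 - 7*n/4 + 5/8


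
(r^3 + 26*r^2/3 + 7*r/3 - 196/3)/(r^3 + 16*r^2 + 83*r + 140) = (r - 7/3)/(r + 5)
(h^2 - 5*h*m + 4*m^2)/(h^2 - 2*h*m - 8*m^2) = (h - m)/(h + 2*m)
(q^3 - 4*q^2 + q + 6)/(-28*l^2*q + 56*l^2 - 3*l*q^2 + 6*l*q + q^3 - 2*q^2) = (q^2 - 2*q - 3)/(-28*l^2 - 3*l*q + q^2)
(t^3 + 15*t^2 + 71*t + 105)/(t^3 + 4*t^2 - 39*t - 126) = (t + 5)/(t - 6)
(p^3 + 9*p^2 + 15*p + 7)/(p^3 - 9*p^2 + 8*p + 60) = (p^3 + 9*p^2 + 15*p + 7)/(p^3 - 9*p^2 + 8*p + 60)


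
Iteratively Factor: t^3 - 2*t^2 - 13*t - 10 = (t + 1)*(t^2 - 3*t - 10) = (t + 1)*(t + 2)*(t - 5)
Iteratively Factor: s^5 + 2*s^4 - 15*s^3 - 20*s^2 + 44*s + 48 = (s - 3)*(s^4 + 5*s^3 - 20*s - 16) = (s - 3)*(s + 1)*(s^3 + 4*s^2 - 4*s - 16) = (s - 3)*(s + 1)*(s + 2)*(s^2 + 2*s - 8) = (s - 3)*(s - 2)*(s + 1)*(s + 2)*(s + 4)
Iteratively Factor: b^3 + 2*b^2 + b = (b + 1)*(b^2 + b) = b*(b + 1)*(b + 1)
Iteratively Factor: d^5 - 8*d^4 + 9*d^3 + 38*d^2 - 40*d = (d - 5)*(d^4 - 3*d^3 - 6*d^2 + 8*d) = (d - 5)*(d - 1)*(d^3 - 2*d^2 - 8*d) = (d - 5)*(d - 1)*(d + 2)*(d^2 - 4*d) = d*(d - 5)*(d - 1)*(d + 2)*(d - 4)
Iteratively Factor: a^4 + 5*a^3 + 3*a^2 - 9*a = (a + 3)*(a^3 + 2*a^2 - 3*a) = (a - 1)*(a + 3)*(a^2 + 3*a) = a*(a - 1)*(a + 3)*(a + 3)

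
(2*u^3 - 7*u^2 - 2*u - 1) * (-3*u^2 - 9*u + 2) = -6*u^5 + 3*u^4 + 73*u^3 + 7*u^2 + 5*u - 2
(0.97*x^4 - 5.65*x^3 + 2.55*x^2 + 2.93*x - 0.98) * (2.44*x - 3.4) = 2.3668*x^5 - 17.084*x^4 + 25.432*x^3 - 1.5208*x^2 - 12.3532*x + 3.332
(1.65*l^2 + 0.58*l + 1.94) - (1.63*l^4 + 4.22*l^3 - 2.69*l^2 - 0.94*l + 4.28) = -1.63*l^4 - 4.22*l^3 + 4.34*l^2 + 1.52*l - 2.34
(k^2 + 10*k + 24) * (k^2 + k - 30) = k^4 + 11*k^3 + 4*k^2 - 276*k - 720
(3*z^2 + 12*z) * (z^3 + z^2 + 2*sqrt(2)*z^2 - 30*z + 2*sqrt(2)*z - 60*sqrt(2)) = 3*z^5 + 6*sqrt(2)*z^4 + 15*z^4 - 78*z^3 + 30*sqrt(2)*z^3 - 360*z^2 - 156*sqrt(2)*z^2 - 720*sqrt(2)*z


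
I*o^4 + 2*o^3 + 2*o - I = (o - I)^2*(o + I)*(I*o + 1)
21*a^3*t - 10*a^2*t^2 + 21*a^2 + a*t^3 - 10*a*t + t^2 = (-7*a + t)*(-3*a + t)*(a*t + 1)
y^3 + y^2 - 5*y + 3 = (y - 1)^2*(y + 3)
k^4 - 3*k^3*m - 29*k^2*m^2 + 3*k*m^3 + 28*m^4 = (k - 7*m)*(k - m)*(k + m)*(k + 4*m)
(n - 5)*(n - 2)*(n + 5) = n^3 - 2*n^2 - 25*n + 50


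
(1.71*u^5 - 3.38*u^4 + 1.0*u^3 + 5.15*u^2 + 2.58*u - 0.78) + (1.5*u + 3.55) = 1.71*u^5 - 3.38*u^4 + 1.0*u^3 + 5.15*u^2 + 4.08*u + 2.77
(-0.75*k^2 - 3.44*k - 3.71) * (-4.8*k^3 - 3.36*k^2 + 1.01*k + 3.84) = 3.6*k^5 + 19.032*k^4 + 28.6089*k^3 + 6.1112*k^2 - 16.9567*k - 14.2464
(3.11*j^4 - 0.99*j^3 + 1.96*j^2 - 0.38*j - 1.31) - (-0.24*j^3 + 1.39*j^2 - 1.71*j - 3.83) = 3.11*j^4 - 0.75*j^3 + 0.57*j^2 + 1.33*j + 2.52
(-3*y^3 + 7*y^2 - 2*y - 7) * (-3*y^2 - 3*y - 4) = 9*y^5 - 12*y^4 - 3*y^3 - y^2 + 29*y + 28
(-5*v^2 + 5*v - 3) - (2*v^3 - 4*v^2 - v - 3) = -2*v^3 - v^2 + 6*v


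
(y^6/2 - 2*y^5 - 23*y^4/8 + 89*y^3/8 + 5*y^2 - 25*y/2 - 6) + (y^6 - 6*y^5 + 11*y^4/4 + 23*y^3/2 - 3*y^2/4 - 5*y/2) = 3*y^6/2 - 8*y^5 - y^4/8 + 181*y^3/8 + 17*y^2/4 - 15*y - 6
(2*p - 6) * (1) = 2*p - 6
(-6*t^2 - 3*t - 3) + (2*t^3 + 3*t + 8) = 2*t^3 - 6*t^2 + 5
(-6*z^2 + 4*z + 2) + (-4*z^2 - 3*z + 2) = -10*z^2 + z + 4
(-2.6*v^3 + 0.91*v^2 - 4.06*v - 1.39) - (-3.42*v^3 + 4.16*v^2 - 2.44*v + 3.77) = 0.82*v^3 - 3.25*v^2 - 1.62*v - 5.16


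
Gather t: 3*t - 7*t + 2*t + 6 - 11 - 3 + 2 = -2*t - 6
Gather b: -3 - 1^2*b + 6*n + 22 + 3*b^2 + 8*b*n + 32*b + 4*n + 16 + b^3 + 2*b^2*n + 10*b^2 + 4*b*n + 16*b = b^3 + b^2*(2*n + 13) + b*(12*n + 47) + 10*n + 35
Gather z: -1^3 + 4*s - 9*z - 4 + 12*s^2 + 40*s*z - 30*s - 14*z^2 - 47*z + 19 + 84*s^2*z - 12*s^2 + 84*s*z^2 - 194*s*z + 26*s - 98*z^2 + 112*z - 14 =z^2*(84*s - 112) + z*(84*s^2 - 154*s + 56)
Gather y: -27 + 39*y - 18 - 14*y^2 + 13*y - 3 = -14*y^2 + 52*y - 48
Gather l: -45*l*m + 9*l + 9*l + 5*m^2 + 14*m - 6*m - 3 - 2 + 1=l*(18 - 45*m) + 5*m^2 + 8*m - 4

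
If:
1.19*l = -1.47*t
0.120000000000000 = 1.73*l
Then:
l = 0.07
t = -0.06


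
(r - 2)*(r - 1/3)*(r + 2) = r^3 - r^2/3 - 4*r + 4/3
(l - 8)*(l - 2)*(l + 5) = l^3 - 5*l^2 - 34*l + 80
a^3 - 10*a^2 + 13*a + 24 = (a - 8)*(a - 3)*(a + 1)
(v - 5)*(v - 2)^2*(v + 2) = v^4 - 7*v^3 + 6*v^2 + 28*v - 40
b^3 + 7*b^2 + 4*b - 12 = (b - 1)*(b + 2)*(b + 6)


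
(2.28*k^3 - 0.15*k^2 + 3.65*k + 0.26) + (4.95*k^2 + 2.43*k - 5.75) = 2.28*k^3 + 4.8*k^2 + 6.08*k - 5.49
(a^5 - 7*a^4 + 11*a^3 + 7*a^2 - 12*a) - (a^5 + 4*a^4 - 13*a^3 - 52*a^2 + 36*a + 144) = -11*a^4 + 24*a^3 + 59*a^2 - 48*a - 144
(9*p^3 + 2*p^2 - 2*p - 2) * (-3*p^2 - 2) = -27*p^5 - 6*p^4 - 12*p^3 + 2*p^2 + 4*p + 4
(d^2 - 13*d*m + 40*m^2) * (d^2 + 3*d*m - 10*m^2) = d^4 - 10*d^3*m - 9*d^2*m^2 + 250*d*m^3 - 400*m^4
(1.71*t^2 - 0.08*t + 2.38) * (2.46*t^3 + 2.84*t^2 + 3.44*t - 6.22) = 4.2066*t^5 + 4.6596*t^4 + 11.51*t^3 - 4.1522*t^2 + 8.6848*t - 14.8036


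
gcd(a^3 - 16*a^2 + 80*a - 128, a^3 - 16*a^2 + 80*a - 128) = a^3 - 16*a^2 + 80*a - 128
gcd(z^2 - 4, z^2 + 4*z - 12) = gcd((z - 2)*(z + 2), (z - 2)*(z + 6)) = z - 2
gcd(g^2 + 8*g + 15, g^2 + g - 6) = g + 3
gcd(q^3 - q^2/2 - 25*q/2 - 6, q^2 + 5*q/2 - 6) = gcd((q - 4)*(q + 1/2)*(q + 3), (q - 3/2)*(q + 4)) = 1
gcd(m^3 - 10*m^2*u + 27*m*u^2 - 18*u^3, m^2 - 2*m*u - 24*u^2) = -m + 6*u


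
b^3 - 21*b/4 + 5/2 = (b - 2)*(b - 1/2)*(b + 5/2)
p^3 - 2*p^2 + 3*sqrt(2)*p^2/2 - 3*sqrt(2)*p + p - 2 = (p - 2)*(p + sqrt(2)/2)*(p + sqrt(2))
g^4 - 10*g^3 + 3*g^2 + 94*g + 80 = (g - 8)*(g - 5)*(g + 1)*(g + 2)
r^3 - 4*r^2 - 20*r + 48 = (r - 6)*(r - 2)*(r + 4)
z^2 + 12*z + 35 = (z + 5)*(z + 7)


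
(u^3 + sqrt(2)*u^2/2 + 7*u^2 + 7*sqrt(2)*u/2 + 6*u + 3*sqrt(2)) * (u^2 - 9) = u^5 + sqrt(2)*u^4/2 + 7*u^4 - 3*u^3 + 7*sqrt(2)*u^3/2 - 63*u^2 - 3*sqrt(2)*u^2/2 - 54*u - 63*sqrt(2)*u/2 - 27*sqrt(2)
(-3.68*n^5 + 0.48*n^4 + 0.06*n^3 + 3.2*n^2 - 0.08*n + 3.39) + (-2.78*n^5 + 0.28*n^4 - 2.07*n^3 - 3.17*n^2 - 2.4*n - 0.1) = -6.46*n^5 + 0.76*n^4 - 2.01*n^3 + 0.0300000000000002*n^2 - 2.48*n + 3.29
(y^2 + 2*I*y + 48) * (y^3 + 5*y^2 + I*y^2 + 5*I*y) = y^5 + 5*y^4 + 3*I*y^4 + 46*y^3 + 15*I*y^3 + 230*y^2 + 48*I*y^2 + 240*I*y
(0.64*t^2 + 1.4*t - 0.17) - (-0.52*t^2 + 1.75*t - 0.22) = 1.16*t^2 - 0.35*t + 0.05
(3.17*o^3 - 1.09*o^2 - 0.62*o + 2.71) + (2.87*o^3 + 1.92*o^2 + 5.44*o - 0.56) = 6.04*o^3 + 0.83*o^2 + 4.82*o + 2.15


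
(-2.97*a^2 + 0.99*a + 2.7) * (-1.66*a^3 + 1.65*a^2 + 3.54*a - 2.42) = 4.9302*a^5 - 6.5439*a^4 - 13.3623*a^3 + 15.147*a^2 + 7.1622*a - 6.534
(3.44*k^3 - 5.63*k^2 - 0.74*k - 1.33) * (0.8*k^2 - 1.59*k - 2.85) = 2.752*k^5 - 9.9736*k^4 - 1.4443*k^3 + 16.1581*k^2 + 4.2237*k + 3.7905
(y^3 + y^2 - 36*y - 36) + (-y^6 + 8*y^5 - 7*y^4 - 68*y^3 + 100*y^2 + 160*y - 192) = -y^6 + 8*y^5 - 7*y^4 - 67*y^3 + 101*y^2 + 124*y - 228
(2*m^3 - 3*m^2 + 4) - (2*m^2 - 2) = 2*m^3 - 5*m^2 + 6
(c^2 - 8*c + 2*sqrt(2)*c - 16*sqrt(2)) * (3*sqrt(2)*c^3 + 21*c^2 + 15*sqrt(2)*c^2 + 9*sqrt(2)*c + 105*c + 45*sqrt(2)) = 3*sqrt(2)*c^5 - 9*sqrt(2)*c^4 + 33*c^4 - 99*c^3 - 69*sqrt(2)*c^3 - 1284*c^2 - 153*sqrt(2)*c^2 - 2040*sqrt(2)*c - 108*c - 1440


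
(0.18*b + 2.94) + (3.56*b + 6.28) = 3.74*b + 9.22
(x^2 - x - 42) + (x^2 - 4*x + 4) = 2*x^2 - 5*x - 38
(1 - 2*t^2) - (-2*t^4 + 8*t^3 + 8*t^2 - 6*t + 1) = 2*t^4 - 8*t^3 - 10*t^2 + 6*t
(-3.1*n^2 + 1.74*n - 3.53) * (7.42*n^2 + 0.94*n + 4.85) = -23.002*n^4 + 9.9968*n^3 - 39.592*n^2 + 5.1208*n - 17.1205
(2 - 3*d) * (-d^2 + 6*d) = 3*d^3 - 20*d^2 + 12*d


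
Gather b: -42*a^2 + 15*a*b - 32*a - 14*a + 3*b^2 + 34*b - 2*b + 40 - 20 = -42*a^2 - 46*a + 3*b^2 + b*(15*a + 32) + 20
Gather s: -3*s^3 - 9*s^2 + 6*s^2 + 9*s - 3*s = -3*s^3 - 3*s^2 + 6*s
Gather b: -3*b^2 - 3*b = -3*b^2 - 3*b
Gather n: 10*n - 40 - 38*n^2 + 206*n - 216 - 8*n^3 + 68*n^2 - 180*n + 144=-8*n^3 + 30*n^2 + 36*n - 112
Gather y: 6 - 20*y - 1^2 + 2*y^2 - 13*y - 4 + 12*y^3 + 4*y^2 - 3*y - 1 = 12*y^3 + 6*y^2 - 36*y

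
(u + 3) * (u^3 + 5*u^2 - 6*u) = u^4 + 8*u^3 + 9*u^2 - 18*u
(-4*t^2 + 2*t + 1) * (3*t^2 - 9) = -12*t^4 + 6*t^3 + 39*t^2 - 18*t - 9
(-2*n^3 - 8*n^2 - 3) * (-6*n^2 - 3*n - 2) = 12*n^5 + 54*n^4 + 28*n^3 + 34*n^2 + 9*n + 6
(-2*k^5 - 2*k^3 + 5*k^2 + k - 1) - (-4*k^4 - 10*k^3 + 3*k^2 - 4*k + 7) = -2*k^5 + 4*k^4 + 8*k^3 + 2*k^2 + 5*k - 8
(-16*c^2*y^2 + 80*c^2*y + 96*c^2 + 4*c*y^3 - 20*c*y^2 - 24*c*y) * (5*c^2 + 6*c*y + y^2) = -80*c^4*y^2 + 400*c^4*y + 480*c^4 - 76*c^3*y^3 + 380*c^3*y^2 + 456*c^3*y + 8*c^2*y^4 - 40*c^2*y^3 - 48*c^2*y^2 + 4*c*y^5 - 20*c*y^4 - 24*c*y^3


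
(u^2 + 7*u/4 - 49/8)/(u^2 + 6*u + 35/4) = (4*u - 7)/(2*(2*u + 5))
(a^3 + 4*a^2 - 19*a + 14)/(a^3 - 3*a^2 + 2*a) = (a + 7)/a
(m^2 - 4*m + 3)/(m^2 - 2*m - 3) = (m - 1)/(m + 1)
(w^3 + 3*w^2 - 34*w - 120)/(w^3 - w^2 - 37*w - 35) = (w^2 - 2*w - 24)/(w^2 - 6*w - 7)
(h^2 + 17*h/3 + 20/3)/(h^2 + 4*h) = (h + 5/3)/h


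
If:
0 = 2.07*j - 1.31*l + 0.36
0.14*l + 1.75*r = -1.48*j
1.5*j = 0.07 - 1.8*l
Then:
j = -0.10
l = 0.12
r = 0.07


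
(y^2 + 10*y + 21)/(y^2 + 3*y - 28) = (y + 3)/(y - 4)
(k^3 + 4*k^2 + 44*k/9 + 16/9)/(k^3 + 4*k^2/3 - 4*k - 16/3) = (k + 2/3)/(k - 2)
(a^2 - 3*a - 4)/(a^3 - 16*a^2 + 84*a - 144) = (a + 1)/(a^2 - 12*a + 36)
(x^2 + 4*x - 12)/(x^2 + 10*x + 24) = (x - 2)/(x + 4)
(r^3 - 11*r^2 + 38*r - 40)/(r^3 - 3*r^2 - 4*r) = (r^2 - 7*r + 10)/(r*(r + 1))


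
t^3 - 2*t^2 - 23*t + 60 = (t - 4)*(t - 3)*(t + 5)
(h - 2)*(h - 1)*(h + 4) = h^3 + h^2 - 10*h + 8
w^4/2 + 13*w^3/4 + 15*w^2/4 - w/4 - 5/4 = (w/2 + 1/2)*(w - 1/2)*(w + 1)*(w + 5)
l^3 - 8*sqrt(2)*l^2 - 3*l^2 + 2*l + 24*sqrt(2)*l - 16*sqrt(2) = (l - 2)*(l - 1)*(l - 8*sqrt(2))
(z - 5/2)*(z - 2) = z^2 - 9*z/2 + 5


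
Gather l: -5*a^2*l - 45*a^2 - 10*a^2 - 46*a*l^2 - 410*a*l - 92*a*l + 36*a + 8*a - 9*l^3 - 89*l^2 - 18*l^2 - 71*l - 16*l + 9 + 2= -55*a^2 + 44*a - 9*l^3 + l^2*(-46*a - 107) + l*(-5*a^2 - 502*a - 87) + 11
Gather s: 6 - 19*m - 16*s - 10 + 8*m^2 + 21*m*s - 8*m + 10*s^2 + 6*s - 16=8*m^2 - 27*m + 10*s^2 + s*(21*m - 10) - 20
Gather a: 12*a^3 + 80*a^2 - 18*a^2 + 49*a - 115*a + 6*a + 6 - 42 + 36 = 12*a^3 + 62*a^2 - 60*a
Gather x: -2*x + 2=2 - 2*x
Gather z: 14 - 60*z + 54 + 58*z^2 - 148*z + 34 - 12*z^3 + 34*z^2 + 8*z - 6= -12*z^3 + 92*z^2 - 200*z + 96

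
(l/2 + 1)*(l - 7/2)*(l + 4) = l^3/2 + 5*l^2/4 - 13*l/2 - 14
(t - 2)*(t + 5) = t^2 + 3*t - 10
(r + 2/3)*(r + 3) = r^2 + 11*r/3 + 2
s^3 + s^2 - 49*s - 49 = (s - 7)*(s + 1)*(s + 7)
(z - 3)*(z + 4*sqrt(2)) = z^2 - 3*z + 4*sqrt(2)*z - 12*sqrt(2)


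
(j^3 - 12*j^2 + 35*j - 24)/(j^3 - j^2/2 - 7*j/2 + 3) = 2*(j^2 - 11*j + 24)/(2*j^2 + j - 6)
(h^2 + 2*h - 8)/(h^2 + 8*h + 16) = (h - 2)/(h + 4)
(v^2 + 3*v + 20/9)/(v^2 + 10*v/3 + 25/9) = (3*v + 4)/(3*v + 5)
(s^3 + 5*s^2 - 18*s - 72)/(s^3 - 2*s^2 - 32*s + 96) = (s + 3)/(s - 4)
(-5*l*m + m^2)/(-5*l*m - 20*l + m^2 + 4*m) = m/(m + 4)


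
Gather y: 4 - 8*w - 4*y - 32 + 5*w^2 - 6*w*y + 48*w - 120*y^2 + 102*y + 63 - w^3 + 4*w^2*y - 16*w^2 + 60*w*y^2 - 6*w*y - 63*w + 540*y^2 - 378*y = -w^3 - 11*w^2 - 23*w + y^2*(60*w + 420) + y*(4*w^2 - 12*w - 280) + 35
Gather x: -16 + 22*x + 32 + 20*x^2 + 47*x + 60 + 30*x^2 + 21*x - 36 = 50*x^2 + 90*x + 40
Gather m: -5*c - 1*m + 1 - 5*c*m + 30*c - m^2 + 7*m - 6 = 25*c - m^2 + m*(6 - 5*c) - 5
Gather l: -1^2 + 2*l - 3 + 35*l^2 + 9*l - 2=35*l^2 + 11*l - 6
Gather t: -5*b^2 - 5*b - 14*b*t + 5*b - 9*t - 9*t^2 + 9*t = -5*b^2 - 14*b*t - 9*t^2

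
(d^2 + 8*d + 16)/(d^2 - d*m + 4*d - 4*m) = (d + 4)/(d - m)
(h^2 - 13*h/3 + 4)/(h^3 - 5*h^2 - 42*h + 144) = (h - 4/3)/(h^2 - 2*h - 48)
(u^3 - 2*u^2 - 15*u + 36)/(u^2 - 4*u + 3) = (u^2 + u - 12)/(u - 1)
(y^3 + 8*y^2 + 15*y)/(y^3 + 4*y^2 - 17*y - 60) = y/(y - 4)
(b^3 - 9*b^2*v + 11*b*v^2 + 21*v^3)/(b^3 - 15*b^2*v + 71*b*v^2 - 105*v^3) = (-b - v)/(-b + 5*v)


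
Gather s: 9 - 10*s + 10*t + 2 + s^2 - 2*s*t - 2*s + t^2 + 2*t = s^2 + s*(-2*t - 12) + t^2 + 12*t + 11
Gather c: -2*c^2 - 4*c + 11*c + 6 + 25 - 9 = -2*c^2 + 7*c + 22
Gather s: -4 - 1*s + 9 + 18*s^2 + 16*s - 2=18*s^2 + 15*s + 3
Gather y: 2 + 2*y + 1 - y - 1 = y + 2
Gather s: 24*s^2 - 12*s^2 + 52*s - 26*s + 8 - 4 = 12*s^2 + 26*s + 4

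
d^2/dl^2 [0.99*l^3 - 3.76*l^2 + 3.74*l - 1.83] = 5.94*l - 7.52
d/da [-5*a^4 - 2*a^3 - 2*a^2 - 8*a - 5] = -20*a^3 - 6*a^2 - 4*a - 8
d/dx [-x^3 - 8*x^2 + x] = -3*x^2 - 16*x + 1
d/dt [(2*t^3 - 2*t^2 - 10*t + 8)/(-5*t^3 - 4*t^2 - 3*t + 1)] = 2*(-9*t^4 - 56*t^3 + 46*t^2 + 30*t + 7)/(25*t^6 + 40*t^5 + 46*t^4 + 14*t^3 + t^2 - 6*t + 1)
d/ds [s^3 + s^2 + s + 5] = 3*s^2 + 2*s + 1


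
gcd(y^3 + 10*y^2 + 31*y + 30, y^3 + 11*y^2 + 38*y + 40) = y^2 + 7*y + 10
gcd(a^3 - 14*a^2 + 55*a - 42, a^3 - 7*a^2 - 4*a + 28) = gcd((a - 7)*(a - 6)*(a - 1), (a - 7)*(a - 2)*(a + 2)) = a - 7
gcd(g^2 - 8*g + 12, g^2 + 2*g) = 1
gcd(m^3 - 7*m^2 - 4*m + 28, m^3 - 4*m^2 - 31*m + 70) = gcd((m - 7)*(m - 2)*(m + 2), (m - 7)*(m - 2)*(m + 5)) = m^2 - 9*m + 14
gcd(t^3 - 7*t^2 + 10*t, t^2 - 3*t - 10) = t - 5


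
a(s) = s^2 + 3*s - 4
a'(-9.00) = -15.00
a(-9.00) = 50.00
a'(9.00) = 21.00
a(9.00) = 104.00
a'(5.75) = 14.50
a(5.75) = 46.31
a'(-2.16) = -1.32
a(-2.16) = -5.81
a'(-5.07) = -7.14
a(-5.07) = 6.49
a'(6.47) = 15.94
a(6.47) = 57.27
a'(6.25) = 15.50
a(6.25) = 53.81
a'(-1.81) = -0.62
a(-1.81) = -6.15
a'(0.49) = 3.98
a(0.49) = -2.29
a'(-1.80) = -0.60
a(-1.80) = -6.16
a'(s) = 2*s + 3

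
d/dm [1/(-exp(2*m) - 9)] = 2*exp(2*m)/(exp(2*m) + 9)^2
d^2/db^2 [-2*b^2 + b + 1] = -4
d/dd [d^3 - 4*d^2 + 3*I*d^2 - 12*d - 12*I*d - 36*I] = 3*d^2 + d*(-8 + 6*I) - 12 - 12*I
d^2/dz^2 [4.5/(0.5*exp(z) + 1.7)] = (1.125*exp(z) - 3.825)*exp(z)/(0.5*exp(z) + 1.7)^3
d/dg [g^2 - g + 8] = 2*g - 1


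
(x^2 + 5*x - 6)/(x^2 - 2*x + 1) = (x + 6)/(x - 1)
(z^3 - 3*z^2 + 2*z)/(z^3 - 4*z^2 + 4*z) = (z - 1)/(z - 2)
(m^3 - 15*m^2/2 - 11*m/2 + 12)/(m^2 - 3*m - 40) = (2*m^2 + m - 3)/(2*(m + 5))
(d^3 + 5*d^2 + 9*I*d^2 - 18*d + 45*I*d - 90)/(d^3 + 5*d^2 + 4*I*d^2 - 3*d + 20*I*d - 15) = (d + 6*I)/(d + I)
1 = 1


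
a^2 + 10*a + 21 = (a + 3)*(a + 7)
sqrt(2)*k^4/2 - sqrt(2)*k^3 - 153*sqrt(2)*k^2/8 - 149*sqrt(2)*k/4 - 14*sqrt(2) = (k/2 + 1)*(k - 8)*(k + 7/2)*(sqrt(2)*k + sqrt(2)/2)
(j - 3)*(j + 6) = j^2 + 3*j - 18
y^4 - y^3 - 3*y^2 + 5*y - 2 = (y - 1)^3*(y + 2)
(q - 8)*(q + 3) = q^2 - 5*q - 24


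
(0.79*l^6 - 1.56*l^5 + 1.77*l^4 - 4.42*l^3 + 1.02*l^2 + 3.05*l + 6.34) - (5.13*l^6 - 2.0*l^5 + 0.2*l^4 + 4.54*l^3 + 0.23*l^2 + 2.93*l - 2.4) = -4.34*l^6 + 0.44*l^5 + 1.57*l^4 - 8.96*l^3 + 0.79*l^2 + 0.12*l + 8.74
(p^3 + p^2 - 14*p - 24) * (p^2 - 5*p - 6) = p^5 - 4*p^4 - 25*p^3 + 40*p^2 + 204*p + 144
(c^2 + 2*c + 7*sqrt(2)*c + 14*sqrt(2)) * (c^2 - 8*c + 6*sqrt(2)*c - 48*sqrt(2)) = c^4 - 6*c^3 + 13*sqrt(2)*c^3 - 78*sqrt(2)*c^2 + 68*c^2 - 504*c - 208*sqrt(2)*c - 1344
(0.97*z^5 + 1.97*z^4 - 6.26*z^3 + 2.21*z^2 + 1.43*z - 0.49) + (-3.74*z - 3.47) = 0.97*z^5 + 1.97*z^4 - 6.26*z^3 + 2.21*z^2 - 2.31*z - 3.96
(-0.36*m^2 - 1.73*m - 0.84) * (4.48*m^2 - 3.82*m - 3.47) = -1.6128*m^4 - 6.3752*m^3 + 4.0946*m^2 + 9.2119*m + 2.9148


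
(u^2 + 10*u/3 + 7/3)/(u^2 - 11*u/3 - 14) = (u + 1)/(u - 6)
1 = 1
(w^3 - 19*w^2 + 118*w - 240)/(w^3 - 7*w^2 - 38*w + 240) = (w - 6)/(w + 6)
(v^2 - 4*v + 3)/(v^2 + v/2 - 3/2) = 2*(v - 3)/(2*v + 3)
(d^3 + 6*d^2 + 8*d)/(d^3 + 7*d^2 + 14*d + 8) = d/(d + 1)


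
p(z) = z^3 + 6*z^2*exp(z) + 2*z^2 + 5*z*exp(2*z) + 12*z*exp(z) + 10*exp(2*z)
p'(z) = 6*z^2*exp(z) + 3*z^2 + 10*z*exp(2*z) + 24*z*exp(z) + 4*z + 25*exp(2*z) + 12*exp(z)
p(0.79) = 98.61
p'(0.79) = 241.23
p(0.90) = 128.59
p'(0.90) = 306.31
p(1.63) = 663.64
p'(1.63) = 1432.61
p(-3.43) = -15.88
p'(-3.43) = 21.57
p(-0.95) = -0.58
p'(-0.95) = -0.86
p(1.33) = 344.40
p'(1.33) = 764.37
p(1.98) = 1401.96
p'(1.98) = 2971.22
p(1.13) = 219.67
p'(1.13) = 501.04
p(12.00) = 1854402607934.79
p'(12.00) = 3841112155884.51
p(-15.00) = -2925.00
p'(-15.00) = 615.00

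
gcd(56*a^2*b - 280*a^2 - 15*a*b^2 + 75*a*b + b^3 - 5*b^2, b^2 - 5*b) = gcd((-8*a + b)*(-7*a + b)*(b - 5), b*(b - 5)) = b - 5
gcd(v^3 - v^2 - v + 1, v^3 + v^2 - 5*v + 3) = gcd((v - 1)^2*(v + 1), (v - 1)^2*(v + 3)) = v^2 - 2*v + 1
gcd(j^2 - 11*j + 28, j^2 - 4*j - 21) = j - 7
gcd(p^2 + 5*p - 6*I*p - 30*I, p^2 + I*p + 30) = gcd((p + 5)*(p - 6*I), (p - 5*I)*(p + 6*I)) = 1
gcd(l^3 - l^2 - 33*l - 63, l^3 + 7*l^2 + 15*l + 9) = l^2 + 6*l + 9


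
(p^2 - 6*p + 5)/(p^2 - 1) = (p - 5)/(p + 1)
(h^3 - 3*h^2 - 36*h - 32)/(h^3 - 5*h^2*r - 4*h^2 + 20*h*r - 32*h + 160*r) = (-h - 1)/(-h + 5*r)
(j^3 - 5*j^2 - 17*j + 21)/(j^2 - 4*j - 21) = j - 1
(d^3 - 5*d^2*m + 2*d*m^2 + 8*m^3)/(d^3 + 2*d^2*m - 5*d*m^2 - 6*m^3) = (d - 4*m)/(d + 3*m)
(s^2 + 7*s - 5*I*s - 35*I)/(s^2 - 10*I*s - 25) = (s + 7)/(s - 5*I)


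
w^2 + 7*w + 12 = (w + 3)*(w + 4)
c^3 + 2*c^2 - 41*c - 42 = (c - 6)*(c + 1)*(c + 7)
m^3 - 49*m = m*(m - 7)*(m + 7)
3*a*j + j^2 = j*(3*a + j)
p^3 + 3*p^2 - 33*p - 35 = (p - 5)*(p + 1)*(p + 7)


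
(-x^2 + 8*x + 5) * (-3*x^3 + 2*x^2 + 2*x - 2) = 3*x^5 - 26*x^4 - x^3 + 28*x^2 - 6*x - 10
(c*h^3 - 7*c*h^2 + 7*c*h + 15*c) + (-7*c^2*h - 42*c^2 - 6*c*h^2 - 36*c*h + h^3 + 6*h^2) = -7*c^2*h - 42*c^2 + c*h^3 - 13*c*h^2 - 29*c*h + 15*c + h^3 + 6*h^2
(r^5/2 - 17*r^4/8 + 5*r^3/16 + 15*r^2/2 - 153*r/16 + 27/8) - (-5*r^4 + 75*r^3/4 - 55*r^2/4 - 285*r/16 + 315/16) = r^5/2 + 23*r^4/8 - 295*r^3/16 + 85*r^2/4 + 33*r/4 - 261/16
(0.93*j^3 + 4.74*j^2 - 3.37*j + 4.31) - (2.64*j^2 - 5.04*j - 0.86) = 0.93*j^3 + 2.1*j^2 + 1.67*j + 5.17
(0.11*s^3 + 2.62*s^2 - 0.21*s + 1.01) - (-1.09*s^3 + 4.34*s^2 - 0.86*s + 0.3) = 1.2*s^3 - 1.72*s^2 + 0.65*s + 0.71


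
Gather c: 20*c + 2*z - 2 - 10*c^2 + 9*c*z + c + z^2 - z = -10*c^2 + c*(9*z + 21) + z^2 + z - 2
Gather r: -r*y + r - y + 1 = r*(1 - y) - y + 1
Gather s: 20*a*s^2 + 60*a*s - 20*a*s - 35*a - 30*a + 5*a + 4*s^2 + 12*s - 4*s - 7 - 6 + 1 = -60*a + s^2*(20*a + 4) + s*(40*a + 8) - 12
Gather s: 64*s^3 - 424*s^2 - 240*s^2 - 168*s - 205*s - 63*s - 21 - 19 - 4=64*s^3 - 664*s^2 - 436*s - 44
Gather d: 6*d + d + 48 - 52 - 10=7*d - 14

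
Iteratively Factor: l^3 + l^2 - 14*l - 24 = (l + 2)*(l^2 - l - 12) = (l + 2)*(l + 3)*(l - 4)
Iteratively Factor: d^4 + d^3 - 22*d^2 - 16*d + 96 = (d - 4)*(d^3 + 5*d^2 - 2*d - 24) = (d - 4)*(d + 4)*(d^2 + d - 6) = (d - 4)*(d - 2)*(d + 4)*(d + 3)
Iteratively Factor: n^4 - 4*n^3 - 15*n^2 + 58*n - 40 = (n + 4)*(n^3 - 8*n^2 + 17*n - 10) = (n - 2)*(n + 4)*(n^2 - 6*n + 5) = (n - 5)*(n - 2)*(n + 4)*(n - 1)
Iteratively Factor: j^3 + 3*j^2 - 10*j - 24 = (j + 4)*(j^2 - j - 6) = (j + 2)*(j + 4)*(j - 3)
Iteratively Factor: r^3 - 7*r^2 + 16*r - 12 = (r - 3)*(r^2 - 4*r + 4) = (r - 3)*(r - 2)*(r - 2)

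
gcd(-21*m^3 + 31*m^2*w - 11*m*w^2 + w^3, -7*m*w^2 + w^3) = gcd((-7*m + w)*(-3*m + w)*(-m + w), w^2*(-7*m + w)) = -7*m + w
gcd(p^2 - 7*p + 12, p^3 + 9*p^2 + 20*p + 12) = 1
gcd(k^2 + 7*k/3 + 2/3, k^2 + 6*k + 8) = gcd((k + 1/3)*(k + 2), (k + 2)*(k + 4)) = k + 2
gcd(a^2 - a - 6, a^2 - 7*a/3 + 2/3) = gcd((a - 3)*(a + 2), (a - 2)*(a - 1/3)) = 1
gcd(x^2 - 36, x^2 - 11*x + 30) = x - 6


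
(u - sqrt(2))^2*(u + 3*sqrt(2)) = u^3 + sqrt(2)*u^2 - 10*u + 6*sqrt(2)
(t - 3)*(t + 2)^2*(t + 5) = t^4 + 6*t^3 - 3*t^2 - 52*t - 60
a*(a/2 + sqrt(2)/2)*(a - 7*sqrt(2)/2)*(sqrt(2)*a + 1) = sqrt(2)*a^4/2 - 2*a^3 - 19*sqrt(2)*a^2/4 - 7*a/2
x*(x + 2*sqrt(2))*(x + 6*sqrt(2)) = x^3 + 8*sqrt(2)*x^2 + 24*x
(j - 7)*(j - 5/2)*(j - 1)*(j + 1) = j^4 - 19*j^3/2 + 33*j^2/2 + 19*j/2 - 35/2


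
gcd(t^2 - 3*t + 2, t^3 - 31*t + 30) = t - 1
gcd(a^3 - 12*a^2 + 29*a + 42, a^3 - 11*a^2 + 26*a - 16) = 1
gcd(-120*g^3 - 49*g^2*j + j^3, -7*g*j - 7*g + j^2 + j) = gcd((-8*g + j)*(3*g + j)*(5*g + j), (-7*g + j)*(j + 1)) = 1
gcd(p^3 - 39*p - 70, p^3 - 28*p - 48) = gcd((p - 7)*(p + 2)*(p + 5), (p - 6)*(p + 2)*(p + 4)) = p + 2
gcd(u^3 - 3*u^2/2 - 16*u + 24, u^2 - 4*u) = u - 4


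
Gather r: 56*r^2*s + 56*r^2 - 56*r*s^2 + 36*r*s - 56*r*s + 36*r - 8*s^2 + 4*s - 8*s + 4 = r^2*(56*s + 56) + r*(-56*s^2 - 20*s + 36) - 8*s^2 - 4*s + 4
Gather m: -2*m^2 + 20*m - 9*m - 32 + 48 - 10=-2*m^2 + 11*m + 6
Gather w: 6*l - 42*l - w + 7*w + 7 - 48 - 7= -36*l + 6*w - 48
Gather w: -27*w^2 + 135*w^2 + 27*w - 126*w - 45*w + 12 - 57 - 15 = 108*w^2 - 144*w - 60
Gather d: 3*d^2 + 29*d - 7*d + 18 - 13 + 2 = 3*d^2 + 22*d + 7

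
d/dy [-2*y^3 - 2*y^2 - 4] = 2*y*(-3*y - 2)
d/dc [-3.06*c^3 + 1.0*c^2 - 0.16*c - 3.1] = -9.18*c^2 + 2.0*c - 0.16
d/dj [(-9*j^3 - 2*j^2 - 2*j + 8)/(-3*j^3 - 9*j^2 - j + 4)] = j*(75*j^3 + 6*j^2 - 52*j + 128)/(9*j^6 + 54*j^5 + 87*j^4 - 6*j^3 - 71*j^2 - 8*j + 16)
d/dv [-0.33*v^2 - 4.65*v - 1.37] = -0.66*v - 4.65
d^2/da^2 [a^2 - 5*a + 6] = 2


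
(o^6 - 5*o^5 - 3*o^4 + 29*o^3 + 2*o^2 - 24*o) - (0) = o^6 - 5*o^5 - 3*o^4 + 29*o^3 + 2*o^2 - 24*o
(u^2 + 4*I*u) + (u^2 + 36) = 2*u^2 + 4*I*u + 36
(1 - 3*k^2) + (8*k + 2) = -3*k^2 + 8*k + 3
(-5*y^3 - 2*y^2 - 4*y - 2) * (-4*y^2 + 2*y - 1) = 20*y^5 - 2*y^4 + 17*y^3 + 2*y^2 + 2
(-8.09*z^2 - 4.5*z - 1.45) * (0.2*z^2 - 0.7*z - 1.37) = -1.618*z^4 + 4.763*z^3 + 13.9433*z^2 + 7.18*z + 1.9865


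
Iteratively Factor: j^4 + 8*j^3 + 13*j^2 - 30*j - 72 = (j + 3)*(j^3 + 5*j^2 - 2*j - 24) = (j + 3)*(j + 4)*(j^2 + j - 6) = (j - 2)*(j + 3)*(j + 4)*(j + 3)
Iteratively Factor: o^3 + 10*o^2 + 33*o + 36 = (o + 3)*(o^2 + 7*o + 12) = (o + 3)^2*(o + 4)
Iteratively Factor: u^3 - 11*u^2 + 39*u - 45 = (u - 3)*(u^2 - 8*u + 15) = (u - 3)^2*(u - 5)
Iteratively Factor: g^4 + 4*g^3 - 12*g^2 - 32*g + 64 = (g - 2)*(g^3 + 6*g^2 - 32) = (g - 2)*(g + 4)*(g^2 + 2*g - 8) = (g - 2)*(g + 4)^2*(g - 2)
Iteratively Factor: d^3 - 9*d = (d + 3)*(d^2 - 3*d) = (d - 3)*(d + 3)*(d)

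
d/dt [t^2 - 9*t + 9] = 2*t - 9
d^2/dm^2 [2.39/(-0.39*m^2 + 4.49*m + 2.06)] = (-0.727038*m^2 + 8.370258*m + 2.39*(0.78*m - 4.49)*(1.56*m - 8.98) + 3.840252)/(-0.39*m^2 + 4.49*m + 2.06)^3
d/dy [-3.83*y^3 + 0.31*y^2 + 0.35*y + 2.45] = -11.49*y^2 + 0.62*y + 0.35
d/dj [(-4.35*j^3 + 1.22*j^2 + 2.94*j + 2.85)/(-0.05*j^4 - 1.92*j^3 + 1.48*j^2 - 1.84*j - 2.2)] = (-0.2175*j^6 + 0.122*j^5 - 3.6546*j^4 + 27.8676*j^3 + 38.53*j^2 - 13.804*j - 1.224)/(0.0025*j^8 + 0.192*j^7 + 3.5384*j^6 - 5.4992*j^5 + 9.476*j^4 + 3.0016*j^3 - 3.1264*j^2 + 8.096*j + 4.84)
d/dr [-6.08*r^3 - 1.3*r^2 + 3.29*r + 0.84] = -18.24*r^2 - 2.6*r + 3.29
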